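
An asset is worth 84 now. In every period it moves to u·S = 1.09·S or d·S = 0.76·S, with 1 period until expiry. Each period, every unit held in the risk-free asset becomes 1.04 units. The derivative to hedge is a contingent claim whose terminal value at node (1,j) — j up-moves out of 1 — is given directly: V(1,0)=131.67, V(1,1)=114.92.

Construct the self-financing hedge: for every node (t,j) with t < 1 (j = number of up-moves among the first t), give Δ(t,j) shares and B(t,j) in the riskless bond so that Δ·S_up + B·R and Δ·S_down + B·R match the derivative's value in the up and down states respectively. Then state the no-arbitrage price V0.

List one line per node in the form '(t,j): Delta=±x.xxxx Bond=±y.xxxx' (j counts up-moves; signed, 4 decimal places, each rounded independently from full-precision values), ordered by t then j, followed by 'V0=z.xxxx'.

The replicating-portfolio and risk-neutral prices coincide; use p* = (1.04−0.76)/(1.09−0.76) = 0.8485 for the latter.
Terminal payoffs: V(1,0)=131.6700, V(1,1)=114.9200
(0,0): S=84.0000. Δ = (V_up−V_dn)/(S_up−S_dn) = (114.9200−131.6700)/(91.5600−63.8400) = -0.6043. V = [p*·114.9200 + (1−p*)·131.6700]/1.04 = 112.9403. B = V − Δ·S = 163.6978.
Check: Δ(0,0)·S0 + B(0,0) = 112.9403 = V0.

(0,0): Delta=-0.6043 Bond=163.6978
V0=112.9403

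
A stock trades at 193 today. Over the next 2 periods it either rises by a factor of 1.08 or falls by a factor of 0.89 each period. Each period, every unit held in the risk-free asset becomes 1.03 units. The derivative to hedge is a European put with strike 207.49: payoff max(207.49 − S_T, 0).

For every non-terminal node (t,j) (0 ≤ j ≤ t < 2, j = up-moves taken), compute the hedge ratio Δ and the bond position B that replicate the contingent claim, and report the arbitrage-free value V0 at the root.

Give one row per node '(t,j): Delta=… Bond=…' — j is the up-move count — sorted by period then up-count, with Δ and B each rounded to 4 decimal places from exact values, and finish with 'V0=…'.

Risk-neutral probability p* = (R−d)/(u−d) = (1.03−0.89)/(1.08−0.89) = 0.7368.
At expiry t=2: V(2,0)=54.6147, V(2,1)=21.9784, V(2,2)=0.0000
  t=1,j=0: stock 171.7700 → up 185.5116 (V=21.9784), down 152.8753 (V=54.6147). Price 29.6766; hedge Δ=-1.0000, bond B=201.4466.
  t=1,j=1: stock 208.4400 → up 225.1152 (V=0.0000), down 185.5116 (V=21.9784). Price 5.6153; hedge Δ=-0.5550, bond B=121.2911.
  t=0,j=0: stock 193.0000 → up 208.4400 (V=5.6153), down 171.7700 (V=29.6766). Price 11.5993; hedge Δ=-0.6562, bond B=138.2375.
The time-0 hedge costs 11.5993, which is the no-arbitrage price.

(0,0): Delta=-0.6562 Bond=138.2375
(1,0): Delta=-1.0000 Bond=201.4466
(1,1): Delta=-0.5550 Bond=121.2911
V0=11.5993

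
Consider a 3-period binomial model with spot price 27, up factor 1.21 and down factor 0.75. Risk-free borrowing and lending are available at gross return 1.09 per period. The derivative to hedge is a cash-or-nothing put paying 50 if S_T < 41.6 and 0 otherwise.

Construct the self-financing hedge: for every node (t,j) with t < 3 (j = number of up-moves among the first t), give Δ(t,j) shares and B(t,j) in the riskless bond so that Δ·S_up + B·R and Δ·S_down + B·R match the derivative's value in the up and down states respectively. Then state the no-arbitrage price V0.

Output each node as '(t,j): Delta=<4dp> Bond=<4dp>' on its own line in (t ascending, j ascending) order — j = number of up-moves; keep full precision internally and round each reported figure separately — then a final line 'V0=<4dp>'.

(0,0): Delta=-1.8511 Bond=72.9995
(1,0): Delta=0.0000 Bond=42.0840
(1,1): Delta=-2.2561 Bond=92.7996
(2,0): Delta=0.0000 Bond=45.8716
(2,1): Delta=0.0000 Bond=45.8716
(2,2): Delta=-2.7497 Bond=120.6621
V0=23.0189

Since d<R<u, set p* = (R−d)/(u−d) = 0.7391; price each node as the discounted p*-expectation of its children.
Terminal payoffs: V(3,0)=50.0000, V(3,1)=50.0000, V(3,2)=50.0000, V(3,3)=0.0000
Node (2,0) S=15.1875: V=(p*·50.0000+(1−p*)·50.0000)/1.09=45.8716; Δ=(50.0000−50.0000)/(18.3769−11.3906)=0.0000; B=V−Δ·S=45.8716
Node (2,1) S=24.5025: V=(p*·50.0000+(1−p*)·50.0000)/1.09=45.8716; Δ=(50.0000−50.0000)/(29.6480−18.3769)=0.0000; B=V−Δ·S=45.8716
Node (2,2) S=39.5307: V=(p*·0.0000+(1−p*)·50.0000)/1.09=11.9665; Δ=(0.0000−50.0000)/(47.8321−29.6480)=-2.7497; B=V−Δ·S=120.6621
Node (1,0) S=20.2500: V=(p*·45.8716+(1−p*)·45.8716)/1.09=42.0840; Δ=(45.8716−45.8716)/(24.5025−15.1875)=0.0000; B=V−Δ·S=42.0840
Node (1,1) S=32.6700: V=(p*·11.9665+(1−p*)·45.8716)/1.09=19.0929; Δ=(11.9665−45.8716)/(39.5307−24.5025)=-2.2561; B=V−Δ·S=92.7996
Node (0,0) S=27.0000: V=(p*·19.0929+(1−p*)·42.0840)/1.09=23.0189; Δ=(19.0929−42.0840)/(32.6700−20.2500)=-1.8511; B=V−Δ·S=72.9995
Check: Δ(0,0)·S0 + B(0,0) = 23.0189 = V0.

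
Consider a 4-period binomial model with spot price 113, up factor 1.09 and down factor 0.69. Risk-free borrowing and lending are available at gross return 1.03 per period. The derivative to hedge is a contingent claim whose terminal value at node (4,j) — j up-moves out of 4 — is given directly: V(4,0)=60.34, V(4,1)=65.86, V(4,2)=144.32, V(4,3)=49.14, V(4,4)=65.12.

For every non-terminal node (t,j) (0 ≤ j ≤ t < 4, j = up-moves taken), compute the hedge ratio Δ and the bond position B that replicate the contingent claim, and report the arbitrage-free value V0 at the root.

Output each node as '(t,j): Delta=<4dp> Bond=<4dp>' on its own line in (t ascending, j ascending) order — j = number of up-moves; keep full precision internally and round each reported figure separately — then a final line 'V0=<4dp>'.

(0,0): Delta=-0.3363 Bond=97.5001
(1,0): Delta=-1.4699 Bond=188.8123
(1,1): Delta=-0.2097 Bond=84.8273
(2,0): Delta=3.0462 Bond=-48.4855
(2,1): Delta=-1.9744 Bond=237.3524
(2,2): Delta=-0.0125 Bond=60.9050
(3,0): Delta=0.3718 Bond=49.3379
(3,1): Delta=3.3449 Bond=-67.4597
(3,2): Delta=-2.5687 Bond=299.5199
(3,3): Delta=0.2730 Bond=20.9461
V0=59.4956

No-arbitrage ⇒ martingale measure with p* = (R−d)/(u−d) = 0.8500.
At expiry t=4: V(4,0)=60.3400, V(4,1)=65.8600, V(4,2)=144.3200, V(4,3)=49.1400, V(4,4)=65.1200
(3,0): S=37.1215. Δ = (V_up−V_dn)/(S_up−S_dn) = (65.8600−60.3400)/(40.4625−25.6138) = 0.3718. V = [p*·65.8600 + (1−p*)·60.3400]/1.03 = 63.1379. B = V − Δ·S = 49.3379.
(3,1): S=58.6412. Δ = (V_up−V_dn)/(S_up−S_dn) = (144.3200−65.8600)/(63.9189−40.4625) = 3.3449. V = [p*·144.3200 + (1−p*)·65.8600]/1.03 = 128.6903. B = V − Δ·S = -67.4597.
(3,2): S=92.6362. Δ = (V_up−V_dn)/(S_up−S_dn) = (49.1400−144.3200)/(100.9734−63.9189) = -2.5687. V = [p*·49.1400 + (1−p*)·144.3200]/1.03 = 61.5699. B = V − Δ·S = 299.5199.
(3,3): S=146.3383. Δ = (V_up−V_dn)/(S_up−S_dn) = (65.1200−49.1400)/(159.5087−100.9734) = 0.2730. V = [p*·65.1200 + (1−p*)·49.1400]/1.03 = 60.8961. B = V − Δ·S = 20.9461.
(2,0): S=53.7993. Δ = (V_up−V_dn)/(S_up−S_dn) = (128.6903−63.1379)/(58.6412−37.1215) = 3.0462. V = [p*·128.6903 + (1−p*)·63.1379]/1.03 = 115.3956. B = V − Δ·S = -48.4855.
(2,1): S=84.9873. Δ = (V_up−V_dn)/(S_up−S_dn) = (61.5699−128.6903)/(92.6362−58.6412) = -1.9744. V = [p*·61.5699 + (1−p*)·128.6903]/1.03 = 69.5514. B = V − Δ·S = 237.3524.
(2,2): S=134.2553. Δ = (V_up−V_dn)/(S_up−S_dn) = (60.8961−61.5699)/(146.3383−92.6362) = -0.0125. V = [p*·60.8961 + (1−p*)·61.5699]/1.03 = 59.2206. B = V − Δ·S = 60.9050.
(1,0): S=77.9700. Δ = (V_up−V_dn)/(S_up−S_dn) = (69.5514−115.3956)/(84.9873−53.7993) = -1.4699. V = [p*·69.5514 + (1−p*)·115.3956]/1.03 = 74.2020. B = V − Δ·S = 188.8123.
(1,1): S=123.1700. Δ = (V_up−V_dn)/(S_up−S_dn) = (59.2206−69.5514)/(134.2553−84.9873) = -0.2097. V = [p*·59.2206 + (1−p*)·69.5514]/1.03 = 59.0002. B = V − Δ·S = 84.8273.
(0,0): S=113.0000. Δ = (V_up−V_dn)/(S_up−S_dn) = (59.0002−74.2020)/(123.1700−77.9700) = -0.3363. V = [p*·59.0002 + (1−p*)·74.2020]/1.03 = 59.4956. B = V − Δ·S = 97.5001.
Self-financing check: at every node Δ·S+B equals the discounted successor values.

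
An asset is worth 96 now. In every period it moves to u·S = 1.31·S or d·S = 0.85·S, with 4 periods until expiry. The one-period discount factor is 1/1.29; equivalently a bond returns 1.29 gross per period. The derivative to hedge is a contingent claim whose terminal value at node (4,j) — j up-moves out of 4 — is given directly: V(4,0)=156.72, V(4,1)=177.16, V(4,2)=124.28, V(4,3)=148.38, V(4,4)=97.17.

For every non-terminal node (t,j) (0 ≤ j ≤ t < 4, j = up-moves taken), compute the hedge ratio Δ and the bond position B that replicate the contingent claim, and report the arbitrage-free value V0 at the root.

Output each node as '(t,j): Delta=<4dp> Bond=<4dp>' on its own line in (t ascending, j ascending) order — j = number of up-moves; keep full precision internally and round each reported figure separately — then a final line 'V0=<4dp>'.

(0,0): Delta=-0.4454 Bond=80.7758
(1,0): Delta=0.2832 Bond=44.7439
(1,1): Delta=-0.4669 Bond=106.9033
(2,0): Delta=-1.2073 Bond=161.1044
(2,1): Delta=0.3272 Bond=53.0203
(2,2): Delta=-0.4903 Bond=141.7637
(3,0): Delta=0.7537 Bond=92.2096
(3,1): Delta=-1.2652 Bond=213.0799
(3,2): Delta=0.3741 Bond=61.8197
(3,3): Delta=-0.5158 Bond=188.3777
V0=38.0145

Since d<R<u, set p* = (R−d)/(u−d) = 0.9565; price each node as the discounted p*-expectation of its children.
Terminal payoffs: V(4,0)=156.7200, V(4,1)=177.1600, V(4,2)=124.2800, V(4,3)=148.3800, V(4,4)=97.1700
(3,0): S=58.9560. Δ = (V_up−V_dn)/(S_up−S_dn) = (177.1600−156.7200)/(77.2324−50.1126) = 0.7537. V = [p*·177.1600 + (1−p*)·156.7200]/1.29 = 136.6444. B = V − Δ·S = 92.2096.
(3,1): S=90.8616. Δ = (V_up−V_dn)/(S_up−S_dn) = (124.2800−177.1600)/(119.0287−77.2324) = -1.2652. V = [p*·124.2800 + (1−p*)·177.1600]/1.29 = 98.1234. B = V − Δ·S = 213.0799.
(3,2): S=140.0338. Δ = (V_up−V_dn)/(S_up−S_dn) = (148.3800−124.2800)/(183.4442−119.0287) = 0.3741. V = [p*·148.3800 + (1−p*)·124.2800]/1.29 = 114.2110. B = V − Δ·S = 61.8197.
(3,3): S=215.8167. Δ = (V_up−V_dn)/(S_up−S_dn) = (97.1700−148.3800)/(282.7199−183.4442) = -0.5158. V = [p*·97.1700 + (1−p*)·148.3800]/1.29 = 77.0516. B = V − Δ·S = 188.3777.
(2,0): S=69.3600. Δ = (V_up−V_dn)/(S_up−S_dn) = (98.1234−136.6444)/(90.8616−58.9560) = -1.2073. V = [p*·98.1234 + (1−p*)·136.6444]/1.29 = 77.3629. B = V − Δ·S = 161.1044.
(2,1): S=106.8960. Δ = (V_up−V_dn)/(S_up−S_dn) = (114.2110−98.1234)/(140.0338−90.8616) = 0.3272. V = [p*·114.2110 + (1−p*)·98.1234]/1.29 = 87.9934. B = V − Δ·S = 53.0203.
(2,2): S=164.7456. Δ = (V_up−V_dn)/(S_up−S_dn) = (77.0516−114.2110)/(215.8167−140.0338) = -0.4903. V = [p*·77.0516 + (1−p*)·114.2110]/1.29 = 60.9823. B = V − Δ·S = 141.7637.
(1,0): S=81.6000. Δ = (V_up−V_dn)/(S_up−S_dn) = (87.9934−77.3629)/(106.8960−69.3600) = 0.2832. V = [p*·87.9934 + (1−p*)·77.3629]/1.29 = 67.8537. B = V − Δ·S = 44.7439.
(1,1): S=125.7600. Δ = (V_up−V_dn)/(S_up−S_dn) = (60.9823−87.9934)/(164.7456−106.8960) = -0.4669. V = [p*·60.9823 + (1−p*)·87.9934]/1.29 = 48.1835. B = V − Δ·S = 106.9033.
(0,0): S=96.0000. Δ = (V_up−V_dn)/(S_up−S_dn) = (48.1835−67.8537)/(125.7600−81.6000) = -0.4454. V = [p*·48.1835 + (1−p*)·67.8537]/1.29 = 38.0145. B = V − Δ·S = 80.7758.
The time-0 hedge costs 38.0145, which is the no-arbitrage price.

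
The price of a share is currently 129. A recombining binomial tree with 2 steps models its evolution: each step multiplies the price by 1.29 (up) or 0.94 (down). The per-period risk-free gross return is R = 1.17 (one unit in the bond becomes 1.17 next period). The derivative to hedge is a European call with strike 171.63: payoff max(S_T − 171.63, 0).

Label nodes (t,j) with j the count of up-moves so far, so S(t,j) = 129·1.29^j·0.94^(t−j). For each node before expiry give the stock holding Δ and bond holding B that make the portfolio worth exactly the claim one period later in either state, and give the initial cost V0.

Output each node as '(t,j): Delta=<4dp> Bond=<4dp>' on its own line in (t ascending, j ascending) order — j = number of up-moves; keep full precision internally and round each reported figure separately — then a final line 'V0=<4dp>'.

(0,0): Delta=0.5354 Bond=-55.4893
(1,0): Delta=0.0000 Bond=0.0000
(1,1): Delta=0.7389 Bond=-98.7950
V0=13.5772

The replicating-portfolio and risk-neutral prices coincide; use p* = (1.17−0.94)/(1.29−0.94) = 0.6571 for the latter.
Terminal payoffs: V(2,0)=0.0000, V(2,1)=0.0000, V(2,2)=43.0389
Node (1,0) S=121.2600: V=(p*·0.0000+(1−p*)·0.0000)/1.17=0.0000; Δ=(0.0000−0.0000)/(156.4254−113.9844)=0.0000; B=V−Δ·S=0.0000
Node (1,1) S=166.4100: V=(p*·43.0389+(1−p*)·0.0000)/1.17=24.1733; Δ=(43.0389−0.0000)/(214.6689−156.4254)=0.7389; B=V−Δ·S=-98.7950
Node (0,0) S=129.0000: V=(p*·24.1733+(1−p*)·0.0000)/1.17=13.5772; Δ=(24.1733−0.0000)/(166.4100−121.2600)=0.5354; B=V−Δ·S=-55.4893
Each (Δ,B) replicates both successor values, so the strategy is self-financing and V0 is arbitrage-free.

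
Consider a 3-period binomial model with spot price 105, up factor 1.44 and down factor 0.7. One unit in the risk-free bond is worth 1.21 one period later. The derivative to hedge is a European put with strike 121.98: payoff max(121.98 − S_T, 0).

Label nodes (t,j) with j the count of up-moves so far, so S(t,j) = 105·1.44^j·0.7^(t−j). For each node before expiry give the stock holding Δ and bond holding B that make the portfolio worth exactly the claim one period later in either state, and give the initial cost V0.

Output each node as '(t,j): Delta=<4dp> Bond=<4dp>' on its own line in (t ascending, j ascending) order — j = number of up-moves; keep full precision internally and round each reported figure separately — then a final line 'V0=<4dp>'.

Risk-neutral probability p* = (R−d)/(u−d) = (1.21−0.7)/(1.44−0.7) = 0.6892.
Terminal values V(3,·): V(3,0)=85.9650, V(3,1)=47.8920, V(3,2)=0.0000, V(3,3)=0.0000
  t=2,j=0: stock 51.4500 → up 74.0880 (V=47.8920), down 36.0150 (V=85.9650). Price 49.3599; hedge Δ=-1.0000, bond B=100.8099.
  t=2,j=1: stock 105.8400 → up 152.4096 (V=0.0000), down 74.0880 (V=47.8920). Price 12.3019; hedge Δ=-0.6115, bond B=77.0209.
  t=2,j=2: stock 217.7280 → up 313.5283 (V=0.0000), down 152.4096 (V=0.0000). Price 0.0000; hedge Δ=0.0000, bond B=0.0000.
  t=1,j=0: stock 73.5000 → up 105.8400 (V=12.3019), down 51.4500 (V=49.3599). Price 19.6859; hedge Δ=-0.6813, bond B=69.7643.
  t=1,j=1: stock 151.2000 → up 217.7280 (V=0.0000), down 105.8400 (V=12.3019). Price 3.1600; hedge Δ=-0.1099, bond B=19.7842.
  t=0,j=0: stock 105.0000 → up 151.2000 (V=3.1600), down 73.5000 (V=19.6859). Price 6.8565; hedge Δ=-0.2127, bond B=29.1889.
Each (Δ,B) replicates both successor values, so the strategy is self-financing and V0 is arbitrage-free.

(0,0): Delta=-0.2127 Bond=29.1889
(1,0): Delta=-0.6813 Bond=69.7643
(1,1): Delta=-0.1099 Bond=19.7842
(2,0): Delta=-1.0000 Bond=100.8099
(2,1): Delta=-0.6115 Bond=77.0209
(2,2): Delta=0.0000 Bond=0.0000
V0=6.8565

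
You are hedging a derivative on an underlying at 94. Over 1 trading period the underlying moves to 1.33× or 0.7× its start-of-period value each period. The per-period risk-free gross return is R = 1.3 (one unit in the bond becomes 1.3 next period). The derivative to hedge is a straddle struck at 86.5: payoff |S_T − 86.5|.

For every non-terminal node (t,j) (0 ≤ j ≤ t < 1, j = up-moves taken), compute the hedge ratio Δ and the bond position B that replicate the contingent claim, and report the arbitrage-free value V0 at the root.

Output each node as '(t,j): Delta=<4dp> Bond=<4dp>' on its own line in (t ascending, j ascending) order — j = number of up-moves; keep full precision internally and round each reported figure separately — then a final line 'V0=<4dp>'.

Risk-neutral probability p* = (R−d)/(u−d) = (1.3−0.7)/(1.33−0.7) = 0.9524.
At expiry t=1: V(1,0)=20.7000, V(1,1)=38.5200
(0,0): S=94.0000. Δ = (V_up−V_dn)/(S_up−S_dn) = (38.5200−20.7000)/(125.0200−65.8000) = 0.3009. V = [p*·38.5200 + (1−p*)·20.7000]/1.3 = 28.9780. B = V − Δ·S = 0.6923.
Check: Δ(0,0)·S0 + B(0,0) = 28.9780 = V0.

(0,0): Delta=0.3009 Bond=0.6923
V0=28.9780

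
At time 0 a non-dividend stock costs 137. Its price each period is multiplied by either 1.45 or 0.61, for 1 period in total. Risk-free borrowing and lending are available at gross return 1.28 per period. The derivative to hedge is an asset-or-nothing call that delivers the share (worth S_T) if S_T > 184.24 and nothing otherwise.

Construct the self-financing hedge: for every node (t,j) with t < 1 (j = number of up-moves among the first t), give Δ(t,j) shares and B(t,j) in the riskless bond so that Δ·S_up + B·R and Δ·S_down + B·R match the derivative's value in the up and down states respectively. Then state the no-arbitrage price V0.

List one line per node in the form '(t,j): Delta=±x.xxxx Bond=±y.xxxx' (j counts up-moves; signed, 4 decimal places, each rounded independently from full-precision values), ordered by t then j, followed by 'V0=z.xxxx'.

The replicating-portfolio and risk-neutral prices coincide; use p* = (1.28−0.61)/(1.45−0.61) = 0.7976 for the latter.
At expiry t=1: V(1,0)=0.0000, V(1,1)=198.6500
  t=0,j=0: stock 137.0000 → up 198.6500 (V=198.6500), down 83.5700 (V=0.0000). Price 123.7867; hedge Δ=1.7262, bond B=-112.7014.
Each (Δ,B) replicates both successor values, so the strategy is self-financing and V0 is arbitrage-free.

(0,0): Delta=1.7262 Bond=-112.7014
V0=123.7867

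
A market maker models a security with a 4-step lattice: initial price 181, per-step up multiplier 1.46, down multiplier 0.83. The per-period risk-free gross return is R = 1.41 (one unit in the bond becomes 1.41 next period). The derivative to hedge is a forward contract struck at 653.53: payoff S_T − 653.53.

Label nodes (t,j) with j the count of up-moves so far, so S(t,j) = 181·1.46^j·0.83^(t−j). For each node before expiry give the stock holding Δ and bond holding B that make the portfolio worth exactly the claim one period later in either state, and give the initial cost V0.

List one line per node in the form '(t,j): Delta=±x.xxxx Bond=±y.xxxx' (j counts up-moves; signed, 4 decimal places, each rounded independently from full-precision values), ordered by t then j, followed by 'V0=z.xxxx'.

(0,0): Delta=1.0000 Bond=-165.3442
(1,0): Delta=1.0000 Bond=-233.1354
(1,1): Delta=1.0000 Bond=-233.1354
(2,0): Delta=1.0000 Bond=-328.7209
(2,1): Delta=1.0000 Bond=-328.7209
(2,2): Delta=1.0000 Bond=-328.7209
(3,0): Delta=1.0000 Bond=-463.4965
(3,1): Delta=1.0000 Bond=-463.4965
(3,2): Delta=1.0000 Bond=-463.4965
(3,3): Delta=1.0000 Bond=-463.4965
V0=15.6558

No-arbitrage ⇒ martingale measure with p* = (R−d)/(u−d) = 0.9206.
At expiry t=4: V(4,0)=-567.6304, V(4,1)=-502.4296, V(4,2)=-387.7389, V(4,3)=-185.9938, V(4,4)=168.8831
  t=3,j=0: stock 103.4934 → up 151.1004 (V=-502.4296), down 85.8996 (V=-567.6304). Price -360.0030; hedge Δ=1.0000, bond B=-463.4965.
  t=3,j=1: stock 182.0487 → up 265.7911 (V=-387.7389), down 151.1004 (V=-502.4296). Price -281.4477; hedge Δ=1.0000, bond B=-463.4965.
  t=3,j=2: stock 320.2303 → up 467.5362 (V=-185.9938), down 265.7911 (V=-387.7389). Price -143.2662; hedge Δ=1.0000, bond B=-463.4965.
  t=3,j=3: stock 563.2966 → up 822.4131 (V=168.8831), down 467.5362 (V=-185.9938). Price 99.8002; hedge Δ=1.0000, bond B=-463.4965.
  t=2,j=0: stock 124.6909 → up 182.0487 (V=-281.4477), down 103.4934 (V=-360.0030). Price -204.0300; hedge Δ=1.0000, bond B=-328.7209.
  t=2,j=1: stock 219.3358 → up 320.2303 (V=-143.2662), down 182.0487 (V=-281.4477). Price -109.3851; hedge Δ=1.0000, bond B=-328.7209.
  t=2,j=2: stock 385.8196 → up 563.2966 (V=99.8002), down 320.2303 (V=-143.2662). Price 57.0987; hedge Δ=1.0000, bond B=-328.7209.
  t=1,j=0: stock 150.2300 → up 219.3358 (V=-109.3851), down 124.6909 (V=-204.0300). Price -82.9054; hedge Δ=1.0000, bond B=-233.1354.
  t=1,j=1: stock 264.2600 → up 385.8196 (V=57.0987), down 219.3358 (V=-109.3851). Price 31.1246; hedge Δ=1.0000, bond B=-233.1354.
  t=0,j=0: stock 181.0000 → up 264.2600 (V=31.1246), down 150.2300 (V=-82.9054). Price 15.6558; hedge Δ=1.0000, bond B=-165.3442.
Root portfolio cost Δ·181+B reproduces V0=15.6558.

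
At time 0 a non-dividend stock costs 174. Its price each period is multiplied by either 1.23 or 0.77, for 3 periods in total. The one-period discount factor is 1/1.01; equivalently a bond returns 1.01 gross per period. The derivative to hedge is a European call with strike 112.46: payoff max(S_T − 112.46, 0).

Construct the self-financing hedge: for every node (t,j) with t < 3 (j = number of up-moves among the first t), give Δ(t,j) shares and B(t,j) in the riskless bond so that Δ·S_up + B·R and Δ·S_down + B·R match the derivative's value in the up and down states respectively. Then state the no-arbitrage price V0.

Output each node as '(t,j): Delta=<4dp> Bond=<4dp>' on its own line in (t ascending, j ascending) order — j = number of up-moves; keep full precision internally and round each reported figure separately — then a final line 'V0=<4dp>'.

(0,0): Delta=0.9075 Bond=-89.5491
(1,0): Delta=0.7463 Bond=-68.8451
(1,1): Delta=1.0000 Bond=-110.2441
(2,0): Delta=0.3041 Bond=-23.9195
(2,1): Delta=1.0000 Bond=-111.3465
(2,2): Delta=1.0000 Bond=-111.3465
V0=68.3537

The replicating-portfolio and risk-neutral prices coincide; use p* = (1.01−0.77)/(1.23−0.77) = 0.5217 for the latter.
Terminal values V(3,·): V(3,0)=0.0000, V(3,1)=14.4325, V(3,2)=90.2383, V(3,3)=211.3309
Node (2,0) S=103.1646: V=(p*·14.4325+(1−p*)·0.0000)/1.01=7.4554; Δ=(14.4325−0.0000)/(126.8925−79.4367)=0.3041; B=V−Δ·S=-23.9195
Node (2,1) S=164.7954: V=(p*·90.2383+(1−p*)·14.4325)/1.01=53.4489; Δ=(90.2383−14.4325)/(202.6983−126.8925)=1.0000; B=V−Δ·S=-111.3465
Node (2,2) S=263.2446: V=(p*·211.3309+(1−p*)·90.2383)/1.01=151.8981; Δ=(211.3309−90.2383)/(323.7909−202.6983)=1.0000; B=V−Δ·S=-111.3465
Node (1,0) S=133.9800: V=(p*·53.4489+(1−p*)·7.4554)/1.01=31.1406; Δ=(53.4489−7.4554)/(164.7954−103.1646)=0.7463; B=V−Δ·S=-68.8451
Node (1,1) S=214.0200: V=(p*·151.8981+(1−p*)·53.4489)/1.01=103.7759; Δ=(151.8981−53.4489)/(263.2446−164.7954)=1.0000; B=V−Δ·S=-110.2441
Node (0,0) S=174.0000: V=(p*·103.7759+(1−p*)·31.1406)/1.01=68.3537; Δ=(103.7759−31.1406)/(214.0200−133.9800)=0.9075; B=V−Δ·S=-89.5491
Each (Δ,B) replicates both successor values, so the strategy is self-financing and V0 is arbitrage-free.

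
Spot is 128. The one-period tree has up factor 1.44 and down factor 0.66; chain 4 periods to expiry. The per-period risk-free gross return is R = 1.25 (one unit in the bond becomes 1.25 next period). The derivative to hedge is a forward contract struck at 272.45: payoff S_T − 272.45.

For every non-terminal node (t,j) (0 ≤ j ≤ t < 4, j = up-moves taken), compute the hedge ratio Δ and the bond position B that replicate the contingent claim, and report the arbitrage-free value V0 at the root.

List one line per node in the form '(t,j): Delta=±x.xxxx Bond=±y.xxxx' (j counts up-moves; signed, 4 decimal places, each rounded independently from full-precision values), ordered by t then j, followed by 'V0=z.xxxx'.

(0,0): Delta=1.0000 Bond=-111.5955
(1,0): Delta=1.0000 Bond=-139.4944
(1,1): Delta=1.0000 Bond=-139.4944
(2,0): Delta=1.0000 Bond=-174.3680
(2,1): Delta=1.0000 Bond=-174.3680
(2,2): Delta=1.0000 Bond=-174.3680
(3,0): Delta=1.0000 Bond=-217.9600
(3,1): Delta=1.0000 Bond=-217.9600
(3,2): Delta=1.0000 Bond=-217.9600
(3,3): Delta=1.0000 Bond=-217.9600
V0=16.4045

Under the risk-neutral measure, an up-move has probability p* = (R−d)/(u−d) = 0.7564 and values discount at R = 1.25.
Terminal payoffs: V(4,0)=-248.1623, V(4,1)=-219.4587, V(4,2)=-156.8327, V(4,3)=-20.1941, V(4,4)=277.9266
(3,0): S=36.7995. Δ = (V_up−V_dn)/(S_up−S_dn) = (-219.4587−-248.1623)/(52.9913−24.2877) = 1.0000. V = [p*·-219.4587 + (1−p*)·-248.1623]/1.25 = -181.1605. B = V − Δ·S = -217.9600.
(3,1): S=80.2898. Δ = (V_up−V_dn)/(S_up−S_dn) = (-156.8327−-219.4587)/(115.6173−52.9913) = 1.0000. V = [p*·-156.8327 + (1−p*)·-219.4587]/1.25 = -137.6702. B = V − Δ·S = -217.9600.
(3,2): S=175.1777. Δ = (V_up−V_dn)/(S_up−S_dn) = (-20.1941−-156.8327)/(252.2559−115.6173) = 1.0000. V = [p*·-20.1941 + (1−p*)·-156.8327]/1.25 = -42.7823. B = V − Δ·S = -217.9600.
(3,3): S=382.2060. Δ = (V_up−V_dn)/(S_up−S_dn) = (277.9266−-20.1941)/(550.3766−252.2559) = 1.0000. V = [p*·277.9266 + (1−p*)·-20.1941]/1.25 = 164.2460. B = V − Δ·S = -217.9600.
(2,0): S=55.7568. Δ = (V_up−V_dn)/(S_up−S_dn) = (-137.6702−-181.1605)/(80.2898−36.7995) = 1.0000. V = [p*·-137.6702 + (1−p*)·-181.1605]/1.25 = -118.6112. B = V − Δ·S = -174.3680.
(2,1): S=121.6512. Δ = (V_up−V_dn)/(S_up−S_dn) = (-42.7823−-137.6702)/(175.1777−80.2898) = 1.0000. V = [p*·-42.7823 + (1−p*)·-137.6702]/1.25 = -52.7168. B = V − Δ·S = -174.3680.
(2,2): S=265.4208. Δ = (V_up−V_dn)/(S_up−S_dn) = (164.2460−-42.7823)/(382.2060−175.1777) = 1.0000. V = [p*·164.2460 + (1−p*)·-42.7823]/1.25 = 91.0528. B = V − Δ·S = -174.3680.
(1,0): S=84.4800. Δ = (V_up−V_dn)/(S_up−S_dn) = (-52.7168−-118.6112)/(121.6512−55.7568) = 1.0000. V = [p*·-52.7168 + (1−p*)·-118.6112]/1.25 = -55.0144. B = V − Δ·S = -139.4944.
(1,1): S=184.3200. Δ = (V_up−V_dn)/(S_up−S_dn) = (91.0528−-52.7168)/(265.4208−121.6512) = 1.0000. V = [p*·91.0528 + (1−p*)·-52.7168]/1.25 = 44.8256. B = V − Δ·S = -139.4944.
(0,0): S=128.0000. Δ = (V_up−V_dn)/(S_up−S_dn) = (44.8256−-55.0144)/(184.3200−84.4800) = 1.0000. V = [p*·44.8256 + (1−p*)·-55.0144]/1.25 = 16.4045. B = V − Δ·S = -111.5955.
Root portfolio cost Δ·128+B reproduces V0=16.4045.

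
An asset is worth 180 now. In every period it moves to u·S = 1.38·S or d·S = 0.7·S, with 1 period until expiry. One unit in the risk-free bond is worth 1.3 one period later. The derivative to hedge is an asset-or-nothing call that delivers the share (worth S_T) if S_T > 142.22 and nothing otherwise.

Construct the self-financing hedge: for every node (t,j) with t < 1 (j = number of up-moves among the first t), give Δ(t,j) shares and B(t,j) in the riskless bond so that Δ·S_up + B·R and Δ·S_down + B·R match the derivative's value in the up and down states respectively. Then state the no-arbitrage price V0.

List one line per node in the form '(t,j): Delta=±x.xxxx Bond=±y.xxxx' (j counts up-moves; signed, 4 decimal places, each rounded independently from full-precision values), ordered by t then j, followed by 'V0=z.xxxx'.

(0,0): Delta=2.0294 Bond=-196.6968
V0=168.5973

Risk-neutral probability p* = (R−d)/(u−d) = (1.3−0.7)/(1.38−0.7) = 0.8824.
At expiry t=1: V(1,0)=0.0000, V(1,1)=248.4000
  t=0,j=0: stock 180.0000 → up 248.4000 (V=248.4000), down 126.0000 (V=0.0000). Price 168.5973; hedge Δ=2.0294, bond B=-196.6968.
Each (Δ,B) replicates both successor values, so the strategy is self-financing and V0 is arbitrage-free.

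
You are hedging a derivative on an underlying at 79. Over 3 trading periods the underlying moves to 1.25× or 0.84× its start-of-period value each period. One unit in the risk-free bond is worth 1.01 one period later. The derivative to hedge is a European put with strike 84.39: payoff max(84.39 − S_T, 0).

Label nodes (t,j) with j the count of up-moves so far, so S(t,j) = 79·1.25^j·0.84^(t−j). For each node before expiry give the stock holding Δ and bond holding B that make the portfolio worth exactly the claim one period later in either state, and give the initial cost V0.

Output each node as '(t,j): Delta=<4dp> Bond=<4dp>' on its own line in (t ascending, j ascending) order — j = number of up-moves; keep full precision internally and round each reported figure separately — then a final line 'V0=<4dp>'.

(0,0): Delta=-0.4532 Bond=49.1988
(1,0): Delta=-0.7088 Bond=66.6571
(1,1): Delta=-0.2106 Bond=25.7385
(2,0): Delta=-1.0000 Bond=83.5545
(2,1): Delta=-0.4326 Bond=44.4096
(2,2): Delta=0.0000 Bond=0.0000
V0=13.3996

Under the risk-neutral measure, an up-move has probability p* = (R−d)/(u−d) = 0.4146 and values discount at R = 1.01.
Terminal values V(3,·): V(3,0)=37.5664, V(3,1)=14.7120, V(3,2)=0.0000, V(3,3)=0.0000
(2,0): S=55.7424. Δ = (V_up−V_dn)/(S_up−S_dn) = (14.7120−37.5664)/(69.6780−46.8236) = -1.0000. V = [p*·14.7120 + (1−p*)·37.5664]/1.01 = 27.8121. B = V − Δ·S = 83.5545.
(2,1): S=82.9500. Δ = (V_up−V_dn)/(S_up−S_dn) = (0.0000−14.7120)/(103.6875−69.6780) = -0.4326. V = [p*·0.0000 + (1−p*)·14.7120]/1.01 = 8.5266. B = V − Δ·S = 44.4096.
(2,2): S=123.4375. Δ = (V_up−V_dn)/(S_up−S_dn) = (0.0000−0.0000)/(154.2969−103.6875) = 0.0000. V = [p*·0.0000 + (1−p*)·0.0000]/1.01 = 0.0000. B = V − Δ·S = 0.0000.
(1,0): S=66.3600. Δ = (V_up−V_dn)/(S_up−S_dn) = (8.5266−27.8121)/(82.9500−55.7424) = -0.7088. V = [p*·8.5266 + (1−p*)·27.8121]/1.01 = 19.6195. B = V − Δ·S = 66.6571.
(1,1): S=98.7500. Δ = (V_up−V_dn)/(S_up−S_dn) = (0.0000−8.5266)/(123.4375−82.9500) = -0.2106. V = [p*·0.0000 + (1−p*)·8.5266]/1.01 = 4.9418. B = V − Δ·S = 25.7385.
(0,0): S=79.0000. Δ = (V_up−V_dn)/(S_up−S_dn) = (4.9418−19.6195)/(98.7500−66.3600) = -0.4532. V = [p*·4.9418 + (1−p*)·19.6195]/1.01 = 13.3996. B = V − Δ·S = 49.1988.
Self-financing check: at every node Δ·S+B equals the discounted successor values.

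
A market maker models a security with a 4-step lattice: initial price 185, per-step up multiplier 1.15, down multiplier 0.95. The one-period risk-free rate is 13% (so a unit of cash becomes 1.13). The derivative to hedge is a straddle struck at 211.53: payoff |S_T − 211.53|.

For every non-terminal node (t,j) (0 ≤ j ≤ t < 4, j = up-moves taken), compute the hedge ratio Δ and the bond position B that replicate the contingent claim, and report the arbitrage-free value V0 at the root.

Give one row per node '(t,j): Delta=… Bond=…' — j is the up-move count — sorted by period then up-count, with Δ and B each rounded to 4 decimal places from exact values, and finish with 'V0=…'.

(0,0): Delta=0.9694 Bond=-123.9297
(1,0): Delta=0.7523 Bond=-101.8880
(1,1): Delta=0.9893 Bond=-144.2797
(2,0): Delta=-0.5574 Bond=103.5350
(2,1): Delta=0.8725 Bond=-139.4299
(2,2): Delta=1.0000 Bond=-165.6590
(3,0): Delta=-1.0000 Bond=187.1947
(3,1): Delta=-0.5168 Bond=109.1946
(3,2): Delta=1.0000 Bond=-187.1947
(3,3): Delta=1.0000 Bond=-187.1947
V0=55.4008

Under the risk-neutral measure, an up-move has probability p* = (R−d)/(u−d) = 0.9000 and values discount at R = 1.13.
Terminal values V(4,·): V(4,0)=60.8463, V(4,1)=29.1235, V(4,2)=9.2779, V(4,3)=55.7638, V(4,4)=112.0362
  t=3,j=0: stock 158.6144 → up 182.4065 (V=29.1235), down 150.6837 (V=60.8463). Price 28.5803; hedge Δ=-1.0000, bond B=187.1947.
  t=3,j=1: stock 192.0069 → up 220.8079 (V=9.2779), down 182.4065 (V=29.1235). Price 9.9668; hedge Δ=-0.5168, bond B=109.1946.
  t=3,j=2: stock 232.4294 → up 267.2938 (V=55.7638), down 220.8079 (V=9.2779). Price 45.2347; hedge Δ=1.0000, bond B=-187.1947.
  t=3,j=3: stock 281.3619 → up 323.5662 (V=112.0362), down 267.2938 (V=55.7638). Price 94.1672; hedge Δ=1.0000, bond B=-187.1947.
  t=2,j=0: stock 166.9625 → up 192.0069 (V=9.9668), down 158.6144 (V=28.5803). Price 10.4674; hedge Δ=-0.5574, bond B=103.5350.
  t=2,j=1: stock 202.1125 → up 232.4294 (V=45.2347), down 192.0069 (V=9.9668). Price 36.9096; hedge Δ=0.8725, bond B=-139.4299.
  t=2,j=2: stock 244.6625 → up 281.3619 (V=94.1672), down 232.4294 (V=45.2347). Price 79.0035; hedge Δ=1.0000, bond B=-165.6590.
  t=1,j=0: stock 175.7500 → up 202.1125 (V=36.9096), down 166.9625 (V=10.4674). Price 30.3234; hedge Δ=0.7523, bond B=-101.8880.
  t=1,j=1: stock 212.7500 → up 244.6625 (V=79.0035), down 202.1125 (V=36.9096). Price 66.1895; hedge Δ=0.9893, bond B=-144.2797.
  t=0,j=0: stock 185.0000 → up 212.7500 (V=66.1895), down 175.7500 (V=30.3234). Price 55.4008; hedge Δ=0.9694, bond B=-123.9297.
Check: Δ(0,0)·S0 + B(0,0) = 55.4008 = V0.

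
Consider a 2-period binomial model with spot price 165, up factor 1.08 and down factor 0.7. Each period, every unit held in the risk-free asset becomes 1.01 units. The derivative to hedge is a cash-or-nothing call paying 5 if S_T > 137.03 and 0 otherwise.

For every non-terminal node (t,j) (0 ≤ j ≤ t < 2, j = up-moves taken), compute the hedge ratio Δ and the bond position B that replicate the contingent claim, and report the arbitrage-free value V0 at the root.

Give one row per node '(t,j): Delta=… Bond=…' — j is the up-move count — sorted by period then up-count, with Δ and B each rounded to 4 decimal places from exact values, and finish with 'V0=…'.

(0,0): Delta=0.0644 Bond=-7.3658
(1,0): Delta=0.0000 Bond=0.0000
(1,1): Delta=0.0738 Bond=-9.1193
V0=3.2620

Under the risk-neutral measure, an up-move has probability p* = (R−d)/(u−d) = 0.8158 and values discount at R = 1.01.
Terminal values V(2,·): V(2,0)=0.0000, V(2,1)=0.0000, V(2,2)=5.0000
  t=1,j=0: stock 115.5000 → up 124.7400 (V=0.0000), down 80.8500 (V=0.0000). Price 0.0000; hedge Δ=0.0000, bond B=0.0000.
  t=1,j=1: stock 178.2000 → up 192.4560 (V=5.0000), down 124.7400 (V=0.0000). Price 4.0386; hedge Δ=0.0738, bond B=-9.1193.
  t=0,j=0: stock 165.0000 → up 178.2000 (V=4.0386), down 115.5000 (V=0.0000). Price 3.2620; hedge Δ=0.0644, bond B=-7.3658.
The time-0 hedge costs 3.2620, which is the no-arbitrage price.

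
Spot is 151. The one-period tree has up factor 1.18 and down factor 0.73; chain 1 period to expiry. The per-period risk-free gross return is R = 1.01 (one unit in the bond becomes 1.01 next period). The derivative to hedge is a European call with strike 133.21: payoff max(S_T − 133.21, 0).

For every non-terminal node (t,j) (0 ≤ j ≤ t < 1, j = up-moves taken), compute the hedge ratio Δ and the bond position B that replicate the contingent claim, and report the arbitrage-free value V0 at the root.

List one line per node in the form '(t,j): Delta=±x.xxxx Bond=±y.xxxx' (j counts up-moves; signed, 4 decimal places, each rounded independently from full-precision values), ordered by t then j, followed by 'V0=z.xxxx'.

(0,0): Delta=0.6618 Bond=-72.2290
V0=27.7043

Risk-neutral probability p* = (R−d)/(u−d) = (1.01−0.73)/(1.18−0.73) = 0.6222.
At expiry t=1: V(1,0)=0.0000, V(1,1)=44.9700
(0,0): S=151.0000. Δ = (V_up−V_dn)/(S_up−S_dn) = (44.9700−0.0000)/(178.1800−110.2300) = 0.6618. V = [p*·44.9700 + (1−p*)·0.0000]/1.01 = 27.7043. B = V − Δ·S = -72.2290.
Self-financing check: at every node Δ·S+B equals the discounted successor values.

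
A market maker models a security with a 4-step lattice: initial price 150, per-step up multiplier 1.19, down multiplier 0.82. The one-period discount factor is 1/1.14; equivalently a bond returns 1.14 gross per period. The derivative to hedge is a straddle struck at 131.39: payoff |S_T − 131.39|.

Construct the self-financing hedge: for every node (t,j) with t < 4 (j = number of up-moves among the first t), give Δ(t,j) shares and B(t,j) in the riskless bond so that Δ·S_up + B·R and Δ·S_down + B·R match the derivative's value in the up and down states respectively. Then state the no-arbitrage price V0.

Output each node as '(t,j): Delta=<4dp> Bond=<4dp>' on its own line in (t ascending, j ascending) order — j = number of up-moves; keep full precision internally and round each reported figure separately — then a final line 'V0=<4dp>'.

(0,0): Delta=0.9602 Bond=-71.4598
(1,0): Delta=0.7205 Bond=-51.9846
(1,1): Delta=0.9860 Bond=-86.0704
(2,0): Delta=-0.5350 Bond=67.3619
(2,1): Delta=0.8557 Bond=-79.0476
(2,2): Delta=1.0000 Bond=-101.1003
(3,0): Delta=-1.0000 Bond=115.2544
(3,1): Delta=-0.4849 Bond=70.7829
(3,2): Delta=1.0000 Bond=-115.2544
(3,3): Delta=1.0000 Bond=-115.2544
V0=72.5650

No-arbitrage ⇒ martingale measure with p* = (R−d)/(u−d) = 0.8649.
Payoff layer (t=4): V(4,0)=63.5717, V(4,1)=32.9708, V(4,2)=11.4378, V(4,3)=75.8846, V(4,4)=169.4109
(3,0): S=82.7052. Δ = (V_up−V_dn)/(S_up−S_dn) = (32.9708−63.5717)/(98.4192−67.8183) = -1.0000. V = [p*·32.9708 + (1−p*)·63.5717]/1.14 = 32.5492. B = V − Δ·S = 115.2544.
(3,1): S=120.0234. Δ = (V_up−V_dn)/(S_up−S_dn) = (11.4378−32.9708)/(142.8278−98.4192) = -0.4849. V = [p*·11.4378 + (1−p*)·32.9708]/1.14 = 12.5857. B = V − Δ·S = 70.7829.
(3,2): S=174.1803. Δ = (V_up−V_dn)/(S_up−S_dn) = (75.8846−11.4378)/(207.2746−142.8278) = 1.0000. V = [p*·75.8846 + (1−p*)·11.4378]/1.14 = 58.9259. B = V − Δ·S = -115.2544.
(3,3): S=252.7738. Δ = (V_up−V_dn)/(S_up−S_dn) = (169.4109−75.8846)/(300.8009−207.2746) = 1.0000. V = [p*·169.4109 + (1−p*)·75.8846]/1.14 = 137.5195. B = V − Δ·S = -115.2544.
(2,0): S=100.8600. Δ = (V_up−V_dn)/(S_up−S_dn) = (12.5857−32.5492)/(120.0234−82.7052) = -0.5350. V = [p*·12.5857 + (1−p*)·32.5492]/1.14 = 13.4066. B = V − Δ·S = 67.3619.
(2,1): S=146.3700. Δ = (V_up−V_dn)/(S_up−S_dn) = (58.9259−12.5857)/(174.1803−120.0234) = 0.8557. V = [p*·58.9259 + (1−p*)·12.5857]/1.14 = 46.1962. B = V − Δ·S = -79.0476.
(2,2): S=212.4150. Δ = (V_up−V_dn)/(S_up−S_dn) = (137.5195−58.9259)/(252.7738−174.1803) = 1.0000. V = [p*·137.5195 + (1−p*)·58.9259]/1.14 = 111.3147. B = V − Δ·S = -101.1003.
(1,0): S=123.0000. Δ = (V_up−V_dn)/(S_up−S_dn) = (46.1962−13.4066)/(146.3700−100.8600) = 0.7205. V = [p*·46.1962 + (1−p*)·13.4066]/1.14 = 36.6361. B = V − Δ·S = -51.9846.
(1,1): S=178.5000. Δ = (V_up−V_dn)/(S_up−S_dn) = (111.3147−46.1962)/(212.4150−146.3700) = 0.9860. V = [p*·111.3147 + (1−p*)·46.1962]/1.14 = 89.9253. B = V − Δ·S = -86.0704.
(0,0): S=150.0000. Δ = (V_up−V_dn)/(S_up−S_dn) = (89.9253−36.6361)/(178.5000−123.0000) = 0.9602. V = [p*·89.9253 + (1−p*)·36.6361]/1.14 = 72.5650. B = V − Δ·S = -71.4598.
Root portfolio cost Δ·150+B reproduces V0=72.5650.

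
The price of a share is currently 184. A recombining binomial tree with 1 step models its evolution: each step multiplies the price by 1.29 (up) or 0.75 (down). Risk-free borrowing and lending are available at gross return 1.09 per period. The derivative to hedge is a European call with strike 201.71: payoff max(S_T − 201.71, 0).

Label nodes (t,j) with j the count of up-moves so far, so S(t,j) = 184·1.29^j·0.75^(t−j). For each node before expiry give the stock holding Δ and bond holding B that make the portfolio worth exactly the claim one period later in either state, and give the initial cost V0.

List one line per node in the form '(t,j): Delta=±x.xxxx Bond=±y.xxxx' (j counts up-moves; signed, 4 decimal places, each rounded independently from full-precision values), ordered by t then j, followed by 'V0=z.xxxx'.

Since d<R<u, set p* = (R−d)/(u−d) = 0.6296; price each node as the discounted p*-expectation of its children.
At expiry t=1: V(1,0)=0.0000, V(1,1)=35.6500
Node (0,0) S=184.0000: V=(p*·35.6500+(1−p*)·0.0000)/1.09=20.5929; Δ=(35.6500−0.0000)/(237.3600−138.0000)=0.3588; B=V−Δ·S=-45.4256
Root portfolio cost Δ·184+B reproduces V0=20.5929.

(0,0): Delta=0.3588 Bond=-45.4256
V0=20.5929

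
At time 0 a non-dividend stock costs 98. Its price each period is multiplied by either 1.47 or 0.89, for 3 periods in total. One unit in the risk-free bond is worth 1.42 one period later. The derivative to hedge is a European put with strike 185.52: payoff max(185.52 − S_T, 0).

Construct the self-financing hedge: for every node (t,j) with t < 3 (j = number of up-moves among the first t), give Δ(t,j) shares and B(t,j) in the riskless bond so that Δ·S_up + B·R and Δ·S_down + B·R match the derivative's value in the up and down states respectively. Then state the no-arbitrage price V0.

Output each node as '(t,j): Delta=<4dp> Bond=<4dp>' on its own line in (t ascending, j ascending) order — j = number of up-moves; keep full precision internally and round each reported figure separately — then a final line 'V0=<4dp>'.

(0,0): Delta=-0.1011 Bond=10.4402
(1,0): Delta=-0.9624 Bond=89.9516
(1,1): Delta=-0.0519 Bond=7.7377
(2,0): Delta=-1.0000 Bond=130.6479
(2,1): Delta=-0.9603 Bond=127.4561
(2,2): Delta=0.0000 Bond=0.0000
V0=0.5341

The replicating-portfolio and risk-neutral prices coincide; use p* = (1.42−0.89)/(1.47−0.89) = 0.9138 for the latter.
Terminal payoffs: V(3,0)=116.4330, V(3,1)=71.4101, V(3,2)=0.0000, V(3,3)=0.0000
  t=2,j=0: stock 77.6258 → up 114.1099 (V=71.4101), down 69.0870 (V=116.4330). Price 53.0221; hedge Δ=-1.0000, bond B=130.6479.
  t=2,j=1: stock 128.2134 → up 188.4737 (V=0.0000), down 114.1099 (V=71.4101). Price 4.3352; hedge Δ=-0.9603, bond B=127.4561.
  t=2,j=2: stock 211.7682 → up 311.2993 (V=0.0000), down 188.4737 (V=0.0000). Price 0.0000; hedge Δ=0.0000, bond B=0.0000.
  t=1,j=0: stock 87.2200 → up 128.2134 (V=4.3352), down 77.6258 (V=53.0221). Price 6.0087; hedge Δ=-0.9624, bond B=89.9516.
  t=1,j=1: stock 144.0600 → up 211.7682 (V=0.0000), down 128.2134 (V=4.3352). Price 0.2632; hedge Δ=-0.0519, bond B=7.7377.
  t=0,j=0: stock 98.0000 → up 144.0600 (V=0.2632), down 87.2200 (V=6.0087). Price 0.5341; hedge Δ=-0.1011, bond B=10.4402.
Root portfolio cost Δ·98+B reproduces V0=0.5341.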